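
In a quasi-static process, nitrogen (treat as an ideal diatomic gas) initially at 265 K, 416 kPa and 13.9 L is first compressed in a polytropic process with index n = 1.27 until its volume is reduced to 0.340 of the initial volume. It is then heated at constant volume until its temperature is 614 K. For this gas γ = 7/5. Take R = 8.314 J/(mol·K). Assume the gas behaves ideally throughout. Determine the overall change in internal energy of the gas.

19000 J

n = P₁V₁/(RT₁) = 416×13.9/(8.314×265) = 2.62 mol.
Step 1 — Polytropic n=1.27: T₂ = T₁(V₁/V₂)^(n−1) = 265×(2.94)^0.27 = 355 K; P₂ = P₁(V₁/V₂)^n = 1640 kPa.
W = (P₁V₁−P₂V₂)/(n−1) = (416×13.9−1640×4.73)/0.27 = -7240 J.
ΔU = nCvΔT = 2.62×20.8×(355−265) = 4890 J.
Q = ΔU + W = -2350 J.
State after step 1: P = 1640 kPa, V = 4.73 L, T = 355 K.
Step 2 — Isochoric: V stays 4.73 L; P/T = const ⇒ T₂ = 614 K, P₂ = 2830 kPa.
W = 0 (no volume change).
ΔU = nCvΔT = 2.62×20.8×(614−355) = 14200 J.
Q = ΔU = 14200 J.
Net over both steps: W = -7240 J, Q = 11800 J, ΔU = 19000 J.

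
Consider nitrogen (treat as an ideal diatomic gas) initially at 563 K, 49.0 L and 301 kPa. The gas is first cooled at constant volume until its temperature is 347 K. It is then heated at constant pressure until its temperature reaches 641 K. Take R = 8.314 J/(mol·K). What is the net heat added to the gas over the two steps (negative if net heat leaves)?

n = P₁V₁/(RT₁) = 301×49.0/(8.314×563) = 3.15 mol.
Step 1 — Isochoric: V stays 49.0 L; P/T = const ⇒ T₂ = 347 K, P₂ = 186 kPa.
W = 0 (no volume change).
ΔU = nCvΔT = 3.15×20.8×(347−563) = -14100 J.
Q = ΔU = -14100 J.
State after step 1: P = 186 kPa, V = 49.0 L, T = 347 K.
Step 2 — Isobaric: P stays 186 kPa; V/T = const ⇒ T₂ = 641 K, V₂ = 90.5 L.
W = PΔV = 186×(90.5−49.0) kPa·L = 7700 J.
ΔU = nCvΔT = 3.15×20.8×(641−347) = 19300 J.
Q = ΔU + W = nCpΔT = 27000 J.
Net over both steps: W = 7700 J, Q = 12800 J, ΔU = 5110 J.

12800 J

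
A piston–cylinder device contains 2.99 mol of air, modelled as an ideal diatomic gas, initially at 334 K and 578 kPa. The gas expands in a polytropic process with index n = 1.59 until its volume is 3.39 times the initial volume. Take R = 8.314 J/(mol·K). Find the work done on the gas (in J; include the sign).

-7220 J

V₁ = nRT₁/P₁ = 2.99×8.314×334/578 = 14.4 L.
Polytropic n=1.59: T₂ = T₁(V₁/V₂)^(n−1) = 334×(0.295)^0.59 = 163 K; P₂ = P₁(V₁/V₂)^n = 83.0 kPa.
W = (P₁V₁−P₂V₂)/(n−1) = (578×14.4−83.0×48.7)/0.59 = 7220 J.
Work done on the gas = −W_by = -7220 J.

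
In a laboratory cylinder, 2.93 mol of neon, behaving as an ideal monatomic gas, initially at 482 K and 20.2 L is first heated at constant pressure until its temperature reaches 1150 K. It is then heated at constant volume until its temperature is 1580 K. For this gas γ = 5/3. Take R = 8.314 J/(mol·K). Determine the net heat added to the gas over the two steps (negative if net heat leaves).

P₁ = nRT₁/V₁ = 2.93×8.314×482/20.2 = 581 kPa.
Step 1 — Isobaric: P stays 581 kPa; V/T = const ⇒ T₂ = 1150 K, V₂ = 48.2 L.
W = PΔV = 581×(48.2−20.2) kPa·L = 16300 J.
ΔU = nCvΔT = 2.93×12.5×(1150−482) = 24400 J.
Q = ΔU + W = nCpΔT = 40700 J.
State after step 1: P = 581 kPa, V = 48.2 L, T = 1150 K.
Step 2 — Isochoric: V stays 48.2 L; P/T = const ⇒ T₂ = 1580 K, P₂ = 799 kPa.
W = 0 (no volume change).
ΔU = nCvΔT = 2.93×12.5×(1580−1150) = 15700 J.
Q = ΔU = 15700 J.
Net over both steps: W = 16300 J, Q = 56400 J, ΔU = 40100 J.

56400 J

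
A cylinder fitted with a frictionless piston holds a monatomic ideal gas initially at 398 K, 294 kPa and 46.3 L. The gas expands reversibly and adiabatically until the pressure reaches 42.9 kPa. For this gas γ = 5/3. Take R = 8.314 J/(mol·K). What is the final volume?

Adiabatic: T₂/T₁ = (P₂/P₁)^((γ−1)/γ) ⇒ T₂ = 398×(0.146)^0.400 = 184 K; V₂ = 147 L.

147 L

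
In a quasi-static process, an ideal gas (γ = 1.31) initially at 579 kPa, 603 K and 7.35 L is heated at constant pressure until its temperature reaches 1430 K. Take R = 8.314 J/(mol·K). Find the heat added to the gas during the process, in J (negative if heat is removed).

24700 J

n = P₁V₁/(RT₁) = 579×7.35/(8.314×603) = 0.849 mol.
Isobaric: P stays 579 kPa; V/T = const ⇒ T₂ = 1430 K, V₂ = 17.4 L.
W = PΔV = 579×(17.4−7.35) kPa·L = 5840 J.
ΔU = nCvΔT = 0.849×26.8×(1430−603) = 18800 J.
Q = ΔU + W = nCpΔT = 24700 J.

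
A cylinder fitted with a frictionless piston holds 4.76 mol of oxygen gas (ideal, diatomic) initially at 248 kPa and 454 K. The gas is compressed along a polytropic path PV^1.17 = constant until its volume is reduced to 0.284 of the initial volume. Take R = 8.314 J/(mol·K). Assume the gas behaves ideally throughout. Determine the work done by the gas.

V₁ = nRT₁/P₁ = 4.76×8.314×454/248 = 72.4 L.
Polytropic n=1.17: T₂ = T₁(V₁/V₂)^(n−1) = 454×(3.52)^0.17 = 562 K; P₂ = P₁(V₁/V₂)^n = 1080 kPa.
W = (P₁V₁−P₂V₂)/(n−1) = (248×72.4−1080×20.6)/0.17 = -25200 J.

-25200 J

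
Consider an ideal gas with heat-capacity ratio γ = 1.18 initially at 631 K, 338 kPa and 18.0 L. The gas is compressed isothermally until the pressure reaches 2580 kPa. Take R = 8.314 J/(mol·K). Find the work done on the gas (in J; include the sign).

12400 J

n = P₁V₁/(RT₁) = 338×18.0/(8.314×631) = 1.16 mol.
Isothermal: T stays 631 K; PV = const ⇒ V₂ = 2.36 L, P₂ = 2580 kPa.
W = nRT ln(V₂/V₁) = 1.16×8.314×631×ln(0.131) = -12400 J.
Work done on the gas = −W_by = 12400 J.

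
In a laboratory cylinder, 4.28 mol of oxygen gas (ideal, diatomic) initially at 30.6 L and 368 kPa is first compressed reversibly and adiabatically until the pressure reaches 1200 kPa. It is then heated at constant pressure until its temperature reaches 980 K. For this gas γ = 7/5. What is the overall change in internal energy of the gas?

59000 J

T₁ = P₁V₁/(nR) = 368×30.6/(4.28×8.314) = 316 K.
Step 1 — Adiabatic: T₂/T₁ = (P₂/P₁)^((γ−1)/γ) ⇒ T₂ = 316×(3.26)^0.286 = 444 K; V₂ = 13.2 L.
ΔU = nCvΔT = 4.28×20.8×(444−316) = 11300 J.
Q = 0 for an adiabatic process, so W = −ΔU = -11300 J.
State after step 1: P = 1200 kPa, V = 13.2 L, T = 444 K.
Step 2 — Isobaric: P stays 1200 kPa; V/T = const ⇒ T₂ = 980 K, V₂ = 29.1 L.
W = PΔV = 1200×(29.1−13.2) kPa·L = 19100 J.
ΔU = nCvΔT = 4.28×20.8×(980−444) = 47700 J.
Q = ΔU + W = nCpΔT = 66800 J.
Net over both steps: W = 7780 J, Q = 66800 J, ΔU = 59000 J.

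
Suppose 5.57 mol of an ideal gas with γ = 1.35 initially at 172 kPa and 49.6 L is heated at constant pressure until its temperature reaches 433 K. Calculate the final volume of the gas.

117 L

T₁ = P₁V₁/(nR) = 172×49.6/(5.57×8.314) = 184 K.
Isobaric: P stays 172 kPa; V/T = const ⇒ T₂ = 433 K, V₂ = 117 L.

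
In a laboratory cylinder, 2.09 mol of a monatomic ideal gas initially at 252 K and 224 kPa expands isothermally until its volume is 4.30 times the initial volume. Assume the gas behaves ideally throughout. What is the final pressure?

V₁ = nRT₁/P₁ = 2.09×8.314×252/224 = 19.5 L.
Isothermal: T stays 252 K; PV = const ⇒ V₂ = 84.1 L, P₂ = 52.1 kPa.

52.1 kPa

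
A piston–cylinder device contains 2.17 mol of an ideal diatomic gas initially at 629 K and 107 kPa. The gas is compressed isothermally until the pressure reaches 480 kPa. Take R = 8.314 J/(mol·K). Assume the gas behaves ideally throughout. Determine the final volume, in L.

23.6 L

V₁ = nRT₁/P₁ = 2.17×8.314×629/107 = 106 L.
Isothermal: T stays 629 K; PV = const ⇒ V₂ = 23.6 L, P₂ = 480 kPa.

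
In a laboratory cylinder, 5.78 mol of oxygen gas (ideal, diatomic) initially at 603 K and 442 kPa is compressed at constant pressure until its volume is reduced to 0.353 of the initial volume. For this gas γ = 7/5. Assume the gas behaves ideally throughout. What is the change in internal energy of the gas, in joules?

V₁ = nRT₁/P₁ = 5.78×8.314×603/442 = 65.6 L.
Isobaric: P stays 442 kPa; V/T = const ⇒ T₂ = 213 K, V₂ = 23.1 L.
For an ideal gas ΔU = nCvΔT with Cv = (5/2)R = 20.8 J/(mol·K).
ΔU = 5.78×20.8×(213−603) = -46900 J.

-46900 J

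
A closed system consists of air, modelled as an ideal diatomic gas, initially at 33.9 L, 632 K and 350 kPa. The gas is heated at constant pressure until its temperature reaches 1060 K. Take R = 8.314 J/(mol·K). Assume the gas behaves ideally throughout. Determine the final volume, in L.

Isobaric: P stays 350 kPa; V/T = const ⇒ T₂ = 1060 K, V₂ = 56.9 L.

56.9 L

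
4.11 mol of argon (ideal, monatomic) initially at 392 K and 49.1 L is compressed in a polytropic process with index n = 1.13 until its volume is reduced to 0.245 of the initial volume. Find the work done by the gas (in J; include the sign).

P₁ = nRT₁/V₁ = 4.11×8.314×392/49.1 = 273 kPa.
Polytropic n=1.13: T₂ = T₁(V₁/V₂)^(n−1) = 392×(4.08)^0.13 = 471 K; P₂ = P₁(V₁/V₂)^n = 1340 kPa.
W = (P₁V₁−P₂V₂)/(n−1) = (273×49.1−1340×12.0)/0.13 = -20700 J.

-20700 J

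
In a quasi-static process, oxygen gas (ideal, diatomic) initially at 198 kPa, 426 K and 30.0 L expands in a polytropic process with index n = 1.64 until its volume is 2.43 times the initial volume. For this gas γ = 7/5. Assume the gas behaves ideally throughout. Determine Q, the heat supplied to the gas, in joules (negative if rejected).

n = P₁V₁/(RT₁) = 198×30.0/(8.314×426) = 1.68 mol.
Polytropic n=1.64: T₂ = T₁(V₁/V₂)^(n−1) = 426×(0.412)^0.64 = 241 K; P₂ = P₁(V₁/V₂)^n = 46.2 kPa.
W = (P₁V₁−P₂V₂)/(n−1) = (198×30.0−46.2×72.9)/0.64 = 4020 J.
ΔU = nCvΔT = 1.68×20.8×(241−426) = -6440 J.
Q = ΔU + W = -2410 J.

-2410 J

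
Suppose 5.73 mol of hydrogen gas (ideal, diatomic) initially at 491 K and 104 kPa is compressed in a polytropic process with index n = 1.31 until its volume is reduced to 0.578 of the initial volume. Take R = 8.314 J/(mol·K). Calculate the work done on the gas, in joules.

V₁ = nRT₁/P₁ = 5.73×8.314×491/104 = 225 L.
Polytropic n=1.31: T₂ = T₁(V₁/V₂)^(n−1) = 491×(1.73)^0.31 = 582 K; P₂ = P₁(V₁/V₂)^n = 213 kPa.
W = (P₁V₁−P₂V₂)/(n−1) = (104×225−213×130)/0.31 = -14000 J.
Work done on the gas = −W_by = 14000 J.

14000 J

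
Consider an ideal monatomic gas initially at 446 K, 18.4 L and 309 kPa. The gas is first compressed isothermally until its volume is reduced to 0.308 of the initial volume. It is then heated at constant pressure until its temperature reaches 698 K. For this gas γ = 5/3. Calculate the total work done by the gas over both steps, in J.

n = P₁V₁/(RT₁) = 309×18.4/(8.314×446) = 1.53 mol.
Step 1 — Isothermal: T stays 446 K; PV = const ⇒ V₂ = 5.67 L, P₂ = 1000 kPa.
ΔU = 0 (ideal gas, T constant).
W = nRT ln(V₂/V₁) = 1.53×8.314×446×ln(0.308) = -6700 J.
Q = ΔU + W = -6700 J.
State after step 1: P = 1000 kPa, V = 5.67 L, T = 446 K.
Step 2 — Isobaric: P stays 1000 kPa; V/T = const ⇒ T₂ = 698 K, V₂ = 8.87 L.
W = PΔV = 1000×(8.87−5.67) kPa·L = 3210 J.
ΔU = nCvΔT = 1.53×12.5×(698−446) = 4820 J.
Q = ΔU + W = nCpΔT = 8030 J.
Net over both steps: W = -3480 J, Q = 1340 J, ΔU = 4820 J.

-3480 J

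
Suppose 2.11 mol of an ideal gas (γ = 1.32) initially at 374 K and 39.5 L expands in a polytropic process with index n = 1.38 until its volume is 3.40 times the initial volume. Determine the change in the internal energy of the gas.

-7620 J

P₁ = nRT₁/V₁ = 2.11×8.314×374/39.5 = 166 kPa.
Polytropic n=1.38: T₂ = T₁(V₁/V₂)^(n−1) = 374×(0.294)^0.38 = 235 K; P₂ = P₁(V₁/V₂)^n = 30.7 kPa.
For an ideal gas ΔU = nCvΔT with Cv = R/(γ−1) = 26.0 J/(mol·K).
ΔU = 2.11×26.0×(235−374) = -7620 J.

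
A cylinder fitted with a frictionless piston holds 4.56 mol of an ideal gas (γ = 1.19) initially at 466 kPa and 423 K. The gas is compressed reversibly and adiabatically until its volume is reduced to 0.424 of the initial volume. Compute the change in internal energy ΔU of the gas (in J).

14900 J

V₁ = nRT₁/P₁ = 4.56×8.314×423/466 = 34.4 L.
Adiabatic: TV^(γ−1) = const ⇒ T₂ = 423×(2.36)^0.190 = 498 K; PV^γ = const ⇒ P₂ = 1290 kPa.
For an ideal gas ΔU = nCvΔT with Cv = R/(γ−1) = 43.8 J/(mol·K).
ΔU = 4.56×43.8×(498−423) = 14900 J.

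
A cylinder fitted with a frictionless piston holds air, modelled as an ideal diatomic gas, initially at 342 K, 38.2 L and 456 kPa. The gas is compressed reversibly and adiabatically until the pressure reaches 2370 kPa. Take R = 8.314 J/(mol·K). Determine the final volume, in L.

11.8 L

Adiabatic: T₂/T₁ = (P₂/P₁)^((γ−1)/γ) ⇒ T₂ = 342×(5.20)^0.286 = 548 K; V₂ = 11.8 L.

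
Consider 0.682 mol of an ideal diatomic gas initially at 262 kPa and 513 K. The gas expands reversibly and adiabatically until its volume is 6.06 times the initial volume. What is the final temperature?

V₁ = nRT₁/P₁ = 0.682×8.314×513/262 = 11.1 L.
Adiabatic: TV^(γ−1) = const ⇒ T₂ = 513×(0.165)^0.400 = 250 K; PV^γ = const ⇒ P₂ = 21.0 kPa.

250 K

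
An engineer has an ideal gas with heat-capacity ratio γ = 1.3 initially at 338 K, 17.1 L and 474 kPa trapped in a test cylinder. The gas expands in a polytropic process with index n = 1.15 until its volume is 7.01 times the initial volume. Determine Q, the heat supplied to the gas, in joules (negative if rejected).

n = P₁V₁/(RT₁) = 474×17.1/(8.314×338) = 2.88 mol.
Polytropic n=1.15: T₂ = T₁(V₁/V₂)^(n−1) = 338×(0.143)^0.15 = 252 K; P₂ = P₁(V₁/V₂)^n = 50.5 kPa.
W = (P₁V₁−P₂V₂)/(n−1) = (474×17.1−50.5×120)/0.15 = 13700 J.
ΔU = nCvΔT = 2.88×27.7×(252−338) = -6840 J.
Q = ΔU + W = 6840 J.

6840 J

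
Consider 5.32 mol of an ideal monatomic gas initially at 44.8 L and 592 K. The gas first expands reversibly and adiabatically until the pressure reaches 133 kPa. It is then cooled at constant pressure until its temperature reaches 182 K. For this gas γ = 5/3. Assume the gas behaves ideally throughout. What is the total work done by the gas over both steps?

11100 J

P₁ = nRT₁/V₁ = 5.32×8.314×592/44.8 = 584 kPa.
Step 1 — Adiabatic: T₂/T₁ = (P₂/P₁)^((γ−1)/γ) ⇒ T₂ = 592×(0.228)^0.400 = 327 K; V₂ = 109 L.
ΔU = nCvΔT = 5.32×12.5×(327−592) = -17600 J.
Q = 0 for an adiabatic process, so W = −ΔU = 17600 J.
State after step 1: P = 133 kPa, V = 109 L, T = 327 K.
Step 2 — Isobaric: P stays 133 kPa; V/T = const ⇒ T₂ = 182 K, V₂ = 60.5 L.
W = PΔV = 133×(60.5−109) kPa·L = -6430 J.
ΔU = nCvΔT = 5.32×12.5×(182−327) = -9650 J.
Q = ΔU + W = nCpΔT = -16100 J.
Net over both steps: W = 11100 J, Q = -16100 J, ΔU = -27200 J.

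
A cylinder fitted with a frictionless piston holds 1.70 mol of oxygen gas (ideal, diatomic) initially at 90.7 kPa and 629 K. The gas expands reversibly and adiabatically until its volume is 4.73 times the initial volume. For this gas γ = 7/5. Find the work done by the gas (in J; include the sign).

10300 J

V₁ = nRT₁/P₁ = 1.70×8.314×629/90.7 = 98.0 L.
Adiabatic: TV^(γ−1) = const ⇒ T₂ = 629×(0.211)^0.400 = 338 K; PV^γ = const ⇒ P₂ = 10.3 kPa.
ΔU = nCvΔT = 1.70×20.8×(338−629) = -10300 J.
Q = 0 for an adiabatic process, so W = −ΔU = 10300 J.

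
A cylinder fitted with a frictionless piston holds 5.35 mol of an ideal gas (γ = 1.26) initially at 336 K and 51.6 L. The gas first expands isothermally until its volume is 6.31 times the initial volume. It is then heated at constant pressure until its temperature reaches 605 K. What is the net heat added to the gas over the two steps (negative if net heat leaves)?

85500 J

P₁ = nRT₁/V₁ = 5.35×8.314×336/51.6 = 290 kPa.
Step 1 — Isothermal: T stays 336 K; PV = const ⇒ V₂ = 326 L, P₂ = 45.9 kPa.
ΔU = 0 (ideal gas, T constant).
W = nRT ln(V₂/V₁) = 5.35×8.314×336×ln(6.31) = 27500 J.
Q = ΔU + W = 27500 J.
State after step 1: P = 45.9 kPa, V = 326 L, T = 336 K.
Step 2 — Isobaric: P stays 45.9 kPa; V/T = const ⇒ T₂ = 605 K, V₂ = 586 L.
W = PΔV = 45.9×(586−326) kPa·L = 12000 J.
ΔU = nCvΔT = 5.35×32.0×(605−336) = 46000 J.
Q = ΔU + W = nCpΔT = 58000 J.
Net over both steps: W = 39500 J, Q = 85500 J, ΔU = 46000 J.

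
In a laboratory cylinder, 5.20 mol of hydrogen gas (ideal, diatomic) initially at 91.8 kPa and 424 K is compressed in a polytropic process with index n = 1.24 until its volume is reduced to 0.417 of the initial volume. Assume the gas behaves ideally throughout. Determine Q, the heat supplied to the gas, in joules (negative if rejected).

V₁ = nRT₁/P₁ = 5.20×8.314×424/91.8 = 200 L.
Polytropic n=1.24: T₂ = T₁(V₁/V₂)^(n−1) = 424×(2.40)^0.24 = 523 K; P₂ = P₁(V₁/V₂)^n = 272 kPa.
W = (P₁V₁−P₂V₂)/(n−1) = (91.8×200−272×83.3)/0.24 = -17800 J.
ΔU = nCvΔT = 5.20×20.8×(523−424) = 10700 J.
Q = ΔU + W = -7140 J.

-7140 J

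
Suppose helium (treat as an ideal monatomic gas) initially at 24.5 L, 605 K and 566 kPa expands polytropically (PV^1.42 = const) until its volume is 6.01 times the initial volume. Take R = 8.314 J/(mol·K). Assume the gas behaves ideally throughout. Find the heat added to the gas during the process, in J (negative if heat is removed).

n = P₁V₁/(RT₁) = 566×24.5/(8.314×605) = 2.76 mol.
Polytropic n=1.42: T₂ = T₁(V₁/V₂)^(n−1) = 605×(0.166)^0.42 = 285 K; P₂ = P₁(V₁/V₂)^n = 44.3 kPa.
W = (P₁V₁−P₂V₂)/(n−1) = (566×24.5−44.3×147)/0.42 = 17500 J.
ΔU = nCvΔT = 2.76×12.5×(285−605) = -11000 J.
Q = ΔU + W = 6460 J.

6460 J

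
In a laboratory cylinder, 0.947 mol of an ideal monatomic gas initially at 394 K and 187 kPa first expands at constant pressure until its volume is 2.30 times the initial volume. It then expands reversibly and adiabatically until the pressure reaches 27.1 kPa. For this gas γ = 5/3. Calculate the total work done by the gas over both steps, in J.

V₁ = nRT₁/P₁ = 0.947×8.314×394/187 = 16.6 L.
Step 1 — Isobaric: P stays 187 kPa; V/T = const ⇒ T₂ = 906 K, V₂ = 38.2 L.
W = PΔV = 187×(38.2−16.6) kPa·L = 4030 J.
ΔU = nCvΔT = 0.947×12.5×(906−394) = 6050 J.
Q = ΔU + W = nCpΔT = 10100 J.
State after step 1: P = 187 kPa, V = 38.2 L, T = 906 K.
Step 2 — Adiabatic: T₂/T₁ = (P₂/P₁)^((γ−1)/γ) ⇒ T₂ = 906×(0.145)^0.400 = 418 K; V₂ = 122 L.
ΔU = nCvΔT = 0.947×12.5×(418−906) = -5760 J.
Q = 0 for an adiabatic process, so W = −ΔU = 5760 J.
Net over both steps: W = 9790 J, Q = 10100 J, ΔU = 289 J.

9790 J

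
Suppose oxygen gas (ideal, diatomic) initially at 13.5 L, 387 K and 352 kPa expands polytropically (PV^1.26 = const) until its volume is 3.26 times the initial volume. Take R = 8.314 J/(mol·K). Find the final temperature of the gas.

Polytropic n=1.26: T₂ = T₁(V₁/V₂)^(n−1) = 387×(0.307)^0.26 = 285 K; P₂ = P₁(V₁/V₂)^n = 79.4 kPa.

285 K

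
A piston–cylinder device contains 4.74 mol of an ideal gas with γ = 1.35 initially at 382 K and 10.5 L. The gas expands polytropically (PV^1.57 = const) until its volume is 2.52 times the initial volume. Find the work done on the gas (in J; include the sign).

P₁ = nRT₁/V₁ = 4.74×8.314×382/10.5 = 1430 kPa.
Polytropic n=1.57: T₂ = T₁(V₁/V₂)^(n−1) = 382×(0.397)^0.57 = 226 K; P₂ = P₁(V₁/V₂)^n = 336 kPa.
W = (P₁V₁−P₂V₂)/(n−1) = (1430×10.5−336×26.5)/0.57 = 10800 J.
Work done on the gas = −W_by = -10800 J.

-10800 J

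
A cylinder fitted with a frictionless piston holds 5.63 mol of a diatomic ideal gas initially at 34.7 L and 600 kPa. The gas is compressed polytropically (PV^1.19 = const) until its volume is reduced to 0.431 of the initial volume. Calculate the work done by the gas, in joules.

T₁ = P₁V₁/(nR) = 600×34.7/(5.63×8.314) = 445 K.
Polytropic n=1.19: T₂ = T₁(V₁/V₂)^(n−1) = 445×(2.32)^0.19 = 522 K; P₂ = P₁(V₁/V₂)^n = 1630 kPa.
W = (P₁V₁−P₂V₂)/(n−1) = (600×34.7−1630×15.0)/0.19 = -19000 J.

-19000 J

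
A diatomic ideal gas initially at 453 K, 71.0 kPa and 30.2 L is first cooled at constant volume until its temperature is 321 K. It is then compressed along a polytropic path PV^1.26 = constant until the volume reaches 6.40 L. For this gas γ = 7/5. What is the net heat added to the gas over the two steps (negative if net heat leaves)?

-2580 J

n = P₁V₁/(RT₁) = 71.0×30.2/(8.314×453) = 0.569 mol.
Step 1 — Isochoric: V stays 30.2 L; P/T = const ⇒ T₂ = 321 K, P₂ = 50.3 kPa.
W = 0 (no volume change).
ΔU = nCvΔT = 0.569×20.8×(321−453) = -1560 J.
Q = ΔU = -1560 J.
State after step 1: P = 50.3 kPa, V = 30.2 L, T = 321 K.
Step 2 — Polytropic n=1.26: T₂ = T₁(V₁/V₂)^(n−1) = 321×(4.72)^0.26 = 481 K; P₂ = P₁(V₁/V₂)^n = 355 kPa.
W = (P₁V₁−P₂V₂)/(n−1) = (50.3×30.2−355×6.40)/0.26 = -2900 J.
ΔU = nCvΔT = 0.569×20.8×(481−321) = 1890 J.
Q = ΔU + W = -1020 J.
Net over both steps: W = -2900 J, Q = -2580 J, ΔU = 326 J.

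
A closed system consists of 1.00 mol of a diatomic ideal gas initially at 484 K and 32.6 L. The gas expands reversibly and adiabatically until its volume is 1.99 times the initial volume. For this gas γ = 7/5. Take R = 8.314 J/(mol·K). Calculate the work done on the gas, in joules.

-2420 J

P₁ = nRT₁/V₁ = 1.00×8.314×484/32.6 = 123 kPa.
Adiabatic: TV^(γ−1) = const ⇒ T₂ = 484×(0.503)^0.400 = 368 K; PV^γ = const ⇒ P₂ = 47.1 kPa.
ΔU = nCvΔT = 1.00×20.8×(368−484) = -2420 J.
Q = 0 for an adiabatic process, so W = −ΔU = 2420 J.
Work done on the gas = −W_by = -2420 J.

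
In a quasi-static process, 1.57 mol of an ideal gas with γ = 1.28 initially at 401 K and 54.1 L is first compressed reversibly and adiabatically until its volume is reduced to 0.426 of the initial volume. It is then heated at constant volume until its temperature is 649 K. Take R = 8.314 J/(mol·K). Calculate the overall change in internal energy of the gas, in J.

11600 J

P₁ = nRT₁/V₁ = 1.57×8.314×401/54.1 = 96.8 kPa.
Step 1 — Adiabatic: TV^(γ−1) = const ⇒ T₂ = 401×(2.35)^0.280 = 509 K; PV^γ = const ⇒ P₂ = 288 kPa.
ΔU = nCvΔT = 1.57×29.7×(509−401) = 5050 J.
Q = 0 for an adiabatic process, so W = −ΔU = -5050 J.
State after step 1: P = 288 kPa, V = 23.0 L, T = 509 K.
Step 2 — Isochoric: V stays 23.0 L; P/T = const ⇒ T₂ = 649 K, P₂ = 368 kPa.
W = 0 (no volume change).
ΔU = nCvΔT = 1.57×29.7×(649−509) = 6520 J.
Q = ΔU = 6520 J.
Net over both steps: W = -5050 J, Q = 6520 J, ΔU = 11600 J.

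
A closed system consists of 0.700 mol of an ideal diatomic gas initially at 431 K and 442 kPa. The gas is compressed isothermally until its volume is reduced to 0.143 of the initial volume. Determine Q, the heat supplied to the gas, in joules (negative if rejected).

-4880 J

V₁ = nRT₁/P₁ = 0.700×8.314×431/442 = 5.67 L.
Isothermal: T stays 431 K; PV = const ⇒ V₂ = 0.812 L, P₂ = 3090 kPa.
ΔU = 0 (ideal gas, T constant).
W = nRT ln(V₂/V₁) = 0.700×8.314×431×ln(0.143) = -4880 J.
Q = ΔU + W = -4880 J.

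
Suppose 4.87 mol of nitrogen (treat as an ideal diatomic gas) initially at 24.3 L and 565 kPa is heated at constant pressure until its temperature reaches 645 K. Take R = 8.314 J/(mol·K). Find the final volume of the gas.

T₁ = P₁V₁/(nR) = 565×24.3/(4.87×8.314) = 339 K.
Isobaric: P stays 565 kPa; V/T = const ⇒ T₂ = 645 K, V₂ = 46.2 L.

46.2 L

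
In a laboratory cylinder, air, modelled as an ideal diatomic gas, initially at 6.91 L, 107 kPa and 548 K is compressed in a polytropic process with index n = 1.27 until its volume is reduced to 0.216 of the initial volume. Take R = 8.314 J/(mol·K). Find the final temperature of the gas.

Polytropic n=1.27: T₂ = T₁(V₁/V₂)^(n−1) = 548×(4.63)^0.27 = 829 K; P₂ = P₁(V₁/V₂)^n = 749 kPa.

829 K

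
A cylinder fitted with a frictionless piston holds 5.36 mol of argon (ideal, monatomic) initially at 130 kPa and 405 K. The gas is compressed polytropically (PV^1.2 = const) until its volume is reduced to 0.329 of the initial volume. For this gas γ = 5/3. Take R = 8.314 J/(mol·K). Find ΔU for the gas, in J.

6740 J

V₁ = nRT₁/P₁ = 5.36×8.314×405/130 = 139 L.
Polytropic n=1.2: T₂ = T₁(V₁/V₂)^(n−1) = 405×(3.04)^0.20 = 506 K; P₂ = P₁(V₁/V₂)^n = 494 kPa.
For an ideal gas ΔU = nCvΔT with Cv = (3/2)R = 12.5 J/(mol·K).
ΔU = 5.36×12.5×(506−405) = 6740 J.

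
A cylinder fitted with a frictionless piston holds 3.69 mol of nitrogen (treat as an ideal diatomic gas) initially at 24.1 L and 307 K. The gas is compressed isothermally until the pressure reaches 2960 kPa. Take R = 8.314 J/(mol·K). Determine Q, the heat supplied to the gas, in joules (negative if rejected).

-19100 J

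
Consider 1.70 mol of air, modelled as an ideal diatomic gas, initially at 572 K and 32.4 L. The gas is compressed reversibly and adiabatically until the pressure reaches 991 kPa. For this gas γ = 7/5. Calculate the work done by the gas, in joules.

-9760 J

P₁ = nRT₁/V₁ = 1.70×8.314×572/32.4 = 250 kPa.
Adiabatic: T₂/T₁ = (P₂/P₁)^((γ−1)/γ) ⇒ T₂ = 572×(3.97)^0.286 = 848 K; V₂ = 12.1 L.
ΔU = nCvΔT = 1.70×20.8×(848−572) = 9760 J.
Q = 0 for an adiabatic process, so W = −ΔU = -9760 J.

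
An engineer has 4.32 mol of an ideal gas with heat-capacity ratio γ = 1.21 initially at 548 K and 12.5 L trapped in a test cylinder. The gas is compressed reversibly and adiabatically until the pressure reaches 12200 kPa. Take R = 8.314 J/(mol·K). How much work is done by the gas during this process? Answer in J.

P₁ = nRT₁/V₁ = 4.32×8.314×548/12.5 = 1570 kPa.
Adiabatic: T₂/T₁ = (P₂/P₁)^((γ−1)/γ) ⇒ T₂ = 548×(7.75)^0.174 = 782 K; V₂ = 2.30 L.
ΔU = nCvΔT = 4.32×39.6×(782−548) = 40000 J.
Q = 0 for an adiabatic process, so W = −ΔU = -40000 J.

-40000 J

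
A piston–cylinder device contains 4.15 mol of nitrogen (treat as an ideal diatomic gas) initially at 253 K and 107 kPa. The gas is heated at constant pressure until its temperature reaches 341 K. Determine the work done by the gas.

3040 J

V₁ = nRT₁/P₁ = 4.15×8.314×253/107 = 81.6 L.
Isobaric: P stays 107 kPa; V/T = const ⇒ T₂ = 341 K, V₂ = 110 L.
W = PΔV = 107×(110−81.6) kPa·L = 3040 J.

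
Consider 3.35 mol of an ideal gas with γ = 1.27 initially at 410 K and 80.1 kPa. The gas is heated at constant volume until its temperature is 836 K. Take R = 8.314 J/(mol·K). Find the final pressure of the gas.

163 kPa

V₁ = nRT₁/P₁ = 3.35×8.314×410/80.1 = 143 L.
Isochoric: V stays 143 L; P/T = const ⇒ T₂ = 836 K, P₂ = 163 kPa.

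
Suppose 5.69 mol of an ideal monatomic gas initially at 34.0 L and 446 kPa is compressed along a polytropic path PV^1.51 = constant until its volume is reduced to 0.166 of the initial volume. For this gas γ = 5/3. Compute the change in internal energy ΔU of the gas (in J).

34100 J

T₁ = P₁V₁/(nR) = 446×34.0/(5.69×8.314) = 321 K.
Polytropic n=1.51: T₂ = T₁(V₁/V₂)^(n−1) = 321×(6.02)^0.51 = 801 K; P₂ = P₁(V₁/V₂)^n = 6710 kPa.
For an ideal gas ΔU = nCvΔT with Cv = (3/2)R = 12.5 J/(mol·K).
ΔU = 5.69×12.5×(801−321) = 34100 J.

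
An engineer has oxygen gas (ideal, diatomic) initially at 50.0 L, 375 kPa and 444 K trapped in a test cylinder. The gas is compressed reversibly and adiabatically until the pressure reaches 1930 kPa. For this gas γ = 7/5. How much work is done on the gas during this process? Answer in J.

28000 J

n = P₁V₁/(RT₁) = 375×50.0/(8.314×444) = 5.08 mol.
Adiabatic: T₂/T₁ = (P₂/P₁)^((γ−1)/γ) ⇒ T₂ = 444×(5.15)^0.286 = 709 K; V₂ = 15.5 L.
ΔU = nCvΔT = 5.08×20.8×(709−444) = 28000 J.
Q = 0 for an adiabatic process, so W = −ΔU = -28000 J.
Work done on the gas = −W_by = 28000 J.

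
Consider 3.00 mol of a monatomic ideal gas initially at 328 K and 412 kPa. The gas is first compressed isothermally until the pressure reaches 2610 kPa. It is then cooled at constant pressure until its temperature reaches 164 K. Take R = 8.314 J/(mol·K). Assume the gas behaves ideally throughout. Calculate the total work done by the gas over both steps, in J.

-19200 J

V₁ = nRT₁/P₁ = 3.00×8.314×328/412 = 19.9 L.
Step 1 — Isothermal: T stays 328 K; PV = const ⇒ V₂ = 3.13 L, P₂ = 2610 kPa.
ΔU = 0 (ideal gas, T constant).
W = nRT ln(V₂/V₁) = 3.00×8.314×328×ln(0.158) = -15100 J.
Q = ΔU + W = -15100 J.
State after step 1: P = 2610 kPa, V = 3.13 L, T = 328 K.
Step 2 — Isobaric: P stays 2610 kPa; V/T = const ⇒ T₂ = 164 K, V₂ = 1.57 L.
W = PΔV = 2610×(1.57−3.13) kPa·L = -4090 J.
ΔU = nCvΔT = 3.00×12.5×(164−328) = -6140 J.
Q = ΔU + W = nCpΔT = -10200 J.
Net over both steps: W = -19200 J, Q = -25300 J, ΔU = -6140 J.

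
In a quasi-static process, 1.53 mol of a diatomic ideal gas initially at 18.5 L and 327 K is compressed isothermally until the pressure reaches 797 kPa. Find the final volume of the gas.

P₁ = nRT₁/V₁ = 1.53×8.314×327/18.5 = 225 kPa.
Isothermal: T stays 327 K; PV = const ⇒ V₂ = 5.22 L, P₂ = 797 kPa.

5.22 L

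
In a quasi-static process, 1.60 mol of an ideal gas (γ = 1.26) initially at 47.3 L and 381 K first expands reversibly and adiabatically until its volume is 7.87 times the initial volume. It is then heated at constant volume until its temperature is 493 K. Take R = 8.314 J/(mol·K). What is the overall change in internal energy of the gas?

5730 J

P₁ = nRT₁/V₁ = 1.60×8.314×381/47.3 = 107 kPa.
Step 1 — Adiabatic: TV^(γ−1) = const ⇒ T₂ = 381×(0.127)^0.260 = 223 K; PV^γ = const ⇒ P₂ = 7.96 kPa.
ΔU = nCvΔT = 1.60×32.0×(223−381) = -8090 J.
Q = 0 for an adiabatic process, so W = −ΔU = 8090 J.
State after step 1: P = 7.96 kPa, V = 372 L, T = 223 K.
Step 2 — Isochoric: V stays 372 L; P/T = const ⇒ T₂ = 493 K, P₂ = 17.6 kPa.
W = 0 (no volume change).
ΔU = nCvΔT = 1.60×32.0×(493−223) = 13800 J.
Q = ΔU = 13800 J.
Net over both steps: W = 8090 J, Q = 13800 J, ΔU = 5730 J.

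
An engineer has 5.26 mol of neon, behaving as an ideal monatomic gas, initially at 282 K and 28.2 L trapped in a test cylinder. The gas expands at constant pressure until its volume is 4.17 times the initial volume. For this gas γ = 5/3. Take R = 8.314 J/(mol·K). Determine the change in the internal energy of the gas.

P₁ = nRT₁/V₁ = 5.26×8.314×282/28.2 = 437 kPa.
Isobaric: P stays 437 kPa; V/T = const ⇒ T₂ = 1180 K, V₂ = 118 L.
For an ideal gas ΔU = nCvΔT with Cv = (3/2)R = 12.5 J/(mol·K).
ΔU = 5.26×12.5×(1180−282) = 58600 J.

58600 J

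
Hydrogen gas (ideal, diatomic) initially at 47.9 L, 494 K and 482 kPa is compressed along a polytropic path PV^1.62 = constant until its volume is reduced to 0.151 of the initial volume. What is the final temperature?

1600 K

Polytropic n=1.62: T₂ = T₁(V₁/V₂)^(n−1) = 494×(6.62)^0.62 = 1600 K; P₂ = P₁(V₁/V₂)^n = 10300 kPa.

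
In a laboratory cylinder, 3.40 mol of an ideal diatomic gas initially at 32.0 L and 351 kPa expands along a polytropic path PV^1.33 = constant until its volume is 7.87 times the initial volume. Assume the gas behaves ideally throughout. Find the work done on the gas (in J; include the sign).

T₁ = P₁V₁/(nR) = 351×32.0/(3.40×8.314) = 397 K.
Polytropic n=1.33: T₂ = T₁(V₁/V₂)^(n−1) = 397×(0.127)^0.33 = 201 K; P₂ = P₁(V₁/V₂)^n = 22.6 kPa.
W = (P₁V₁−P₂V₂)/(n−1) = (351×32.0−22.6×252)/0.33 = 16800 J.
Work done on the gas = −W_by = -16800 J.

-16800 J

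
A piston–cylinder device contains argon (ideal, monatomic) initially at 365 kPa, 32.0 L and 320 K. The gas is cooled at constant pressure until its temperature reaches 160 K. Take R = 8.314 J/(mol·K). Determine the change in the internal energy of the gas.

n = P₁V₁/(RT₁) = 365×32.0/(8.314×320) = 4.39 mol.
Isobaric: P stays 365 kPa; V/T = const ⇒ T₂ = 160 K, V₂ = 16.0 L.
For an ideal gas ΔU = nCvΔT with Cv = (3/2)R = 12.5 J/(mol·K).
ΔU = 4.39×12.5×(160−320) = -8760 J.

-8760 J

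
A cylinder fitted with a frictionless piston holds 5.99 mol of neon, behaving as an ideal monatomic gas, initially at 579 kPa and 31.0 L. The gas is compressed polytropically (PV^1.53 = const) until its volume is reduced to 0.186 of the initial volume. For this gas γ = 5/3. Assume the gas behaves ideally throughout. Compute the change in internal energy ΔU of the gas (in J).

38700 J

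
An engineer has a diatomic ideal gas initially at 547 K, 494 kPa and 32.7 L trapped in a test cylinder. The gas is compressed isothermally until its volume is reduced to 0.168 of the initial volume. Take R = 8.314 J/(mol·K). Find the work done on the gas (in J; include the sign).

28800 J

n = P₁V₁/(RT₁) = 494×32.7/(8.314×547) = 3.55 mol.
Isothermal: T stays 547 K; PV = const ⇒ V₂ = 5.49 L, P₂ = 2940 kPa.
W = nRT ln(V₂/V₁) = 3.55×8.314×547×ln(0.168) = -28800 J.
Work done on the gas = −W_by = 28800 J.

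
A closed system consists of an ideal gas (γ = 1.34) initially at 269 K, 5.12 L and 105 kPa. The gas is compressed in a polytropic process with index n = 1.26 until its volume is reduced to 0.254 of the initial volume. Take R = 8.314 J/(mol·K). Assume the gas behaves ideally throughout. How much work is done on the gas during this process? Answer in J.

n = P₁V₁/(RT₁) = 105×5.12/(8.314×269) = 0.240 mol.
Polytropic n=1.26: T₂ = T₁(V₁/V₂)^(n−1) = 269×(3.94)^0.26 = 384 K; P₂ = P₁(V₁/V₂)^n = 590 kPa.
W = (P₁V₁−P₂V₂)/(n−1) = (105×5.12−590×1.30)/0.26 = -885 J.
Work done on the gas = −W_by = 885 J.

885 J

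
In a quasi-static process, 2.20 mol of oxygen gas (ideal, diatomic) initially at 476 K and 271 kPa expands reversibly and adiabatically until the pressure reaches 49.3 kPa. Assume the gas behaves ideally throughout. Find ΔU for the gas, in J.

-8390 J

V₁ = nRT₁/P₁ = 2.20×8.314×476/271 = 32.1 L.
Adiabatic: T₂/T₁ = (P₂/P₁)^((γ−1)/γ) ⇒ T₂ = 476×(0.182)^0.286 = 293 K; V₂ = 109 L.
For an ideal gas ΔU = nCvΔT with Cv = (5/2)R = 20.8 J/(mol·K).
ΔU = 2.20×20.8×(293−476) = -8390 J.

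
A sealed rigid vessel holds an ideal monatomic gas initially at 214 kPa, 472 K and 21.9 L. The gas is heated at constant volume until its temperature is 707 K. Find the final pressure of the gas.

321 kPa

Isochoric: V stays 21.9 L; P/T = const ⇒ T₂ = 707 K, P₂ = 321 kPa.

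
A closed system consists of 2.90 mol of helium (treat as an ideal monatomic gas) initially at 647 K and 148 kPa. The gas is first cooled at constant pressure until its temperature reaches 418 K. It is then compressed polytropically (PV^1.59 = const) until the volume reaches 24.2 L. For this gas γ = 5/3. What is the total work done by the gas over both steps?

-19900 J

V₁ = nRT₁/P₁ = 2.90×8.314×647/148 = 105 L.
Step 1 — Isobaric: P stays 148 kPa; V/T = const ⇒ T₂ = 418 K, V₂ = 68.1 L.
W = PΔV = 148×(68.1−105) kPa·L = -5520 J.
ΔU = nCvΔT = 2.90×12.5×(418−647) = -8280 J.
Q = ΔU + W = nCpΔT = -13800 J.
State after step 1: P = 148 kPa, V = 68.1 L, T = 418 K.
Step 2 — Polytropic n=1.59: T₂ = T₁(V₁/V₂)^(n−1) = 418×(2.81)^0.59 = 770 K; P₂ = P₁(V₁/V₂)^n = 767 kPa.
W = (P₁V₁−P₂V₂)/(n−1) = (148×68.1−767×24.2)/0.59 = -14400 J.
ΔU = nCvΔT = 2.90×12.5×(770−418) = 12700 J.
Q = ΔU + W = -1650 J.
Net over both steps: W = -19900 J, Q = -15500 J, ΔU = 4430 J.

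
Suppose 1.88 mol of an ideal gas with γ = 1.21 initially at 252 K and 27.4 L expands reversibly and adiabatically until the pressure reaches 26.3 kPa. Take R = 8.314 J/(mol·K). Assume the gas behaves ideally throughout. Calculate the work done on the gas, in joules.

-4790 J

P₁ = nRT₁/V₁ = 1.88×8.314×252/27.4 = 144 kPa.
Adiabatic: T₂/T₁ = (P₂/P₁)^((γ−1)/γ) ⇒ T₂ = 252×(0.183)^0.174 = 188 K; V₂ = 112 L.
ΔU = nCvΔT = 1.88×39.6×(188−252) = -4790 J.
Q = 0 for an adiabatic process, so W = −ΔU = 4790 J.
Work done on the gas = −W_by = -4790 J.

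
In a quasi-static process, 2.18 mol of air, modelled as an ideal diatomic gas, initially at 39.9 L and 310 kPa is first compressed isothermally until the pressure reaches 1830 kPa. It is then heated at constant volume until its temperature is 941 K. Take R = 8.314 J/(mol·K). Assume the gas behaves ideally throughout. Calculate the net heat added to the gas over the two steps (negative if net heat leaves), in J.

-10200 J

T₁ = P₁V₁/(nR) = 310×39.9/(2.18×8.314) = 682 K.
Step 1 — Isothermal: T stays 682 K; PV = const ⇒ V₂ = 6.76 L, P₂ = 1830 kPa.
ΔU = 0 (ideal gas, T constant).
W = nRT ln(V₂/V₁) = 2.18×8.314×682×ln(0.169) = -22000 J.
Q = ΔU + W = -22000 J.
State after step 1: P = 1830 kPa, V = 6.76 L, T = 682 K.
Step 2 — Isochoric: V stays 6.76 L; P/T = const ⇒ T₂ = 941 K, P₂ = 2520 kPa.
W = 0 (no volume change).
ΔU = nCvΔT = 2.18×20.8×(941−682) = 11700 J.
Q = ΔU = 11700 J.
Net over both steps: W = -22000 J, Q = -10200 J, ΔU = 11700 J.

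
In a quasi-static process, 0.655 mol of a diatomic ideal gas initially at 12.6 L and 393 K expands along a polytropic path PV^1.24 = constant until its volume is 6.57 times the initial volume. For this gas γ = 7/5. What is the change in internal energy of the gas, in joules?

-1940 J

P₁ = nRT₁/V₁ = 0.655×8.314×393/12.6 = 170 kPa.
Polytropic n=1.24: T₂ = T₁(V₁/V₂)^(n−1) = 393×(0.152)^0.24 = 250 K; P₂ = P₁(V₁/V₂)^n = 16.5 kPa.
For an ideal gas ΔU = nCvΔT with Cv = (5/2)R = 20.8 J/(mol·K).
ΔU = 0.655×20.8×(250−393) = -1940 J.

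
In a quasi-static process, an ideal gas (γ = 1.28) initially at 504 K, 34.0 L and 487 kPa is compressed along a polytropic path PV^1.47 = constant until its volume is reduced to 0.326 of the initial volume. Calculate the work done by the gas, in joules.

n = P₁V₁/(RT₁) = 487×34.0/(8.314×504) = 3.95 mol.
Polytropic n=1.47: T₂ = T₁(V₁/V₂)^(n−1) = 504×(3.07)^0.47 = 854 K; P₂ = P₁(V₁/V₂)^n = 2530 kPa.
W = (P₁V₁−P₂V₂)/(n−1) = (487×34.0−2530×11.1)/0.47 = -24400 J.

-24400 J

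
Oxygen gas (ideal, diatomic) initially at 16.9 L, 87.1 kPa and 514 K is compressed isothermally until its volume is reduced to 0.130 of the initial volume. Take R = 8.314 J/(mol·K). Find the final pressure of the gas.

Isothermal: T stays 514 K; PV = const ⇒ V₂ = 2.20 L, P₂ = 670 kPa.

670 kPa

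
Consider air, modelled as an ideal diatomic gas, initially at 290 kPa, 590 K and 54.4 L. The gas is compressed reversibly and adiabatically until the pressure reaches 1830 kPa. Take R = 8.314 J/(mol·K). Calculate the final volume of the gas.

14.6 L

Adiabatic: T₂/T₁ = (P₂/P₁)^((γ−1)/γ) ⇒ T₂ = 590×(6.31)^0.286 = 999 K; V₂ = 14.6 L.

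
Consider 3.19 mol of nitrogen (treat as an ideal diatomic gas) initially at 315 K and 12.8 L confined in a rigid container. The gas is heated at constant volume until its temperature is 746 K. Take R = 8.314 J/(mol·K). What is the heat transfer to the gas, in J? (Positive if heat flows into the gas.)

28600 J

P₁ = nRT₁/V₁ = 3.19×8.314×315/12.8 = 653 kPa.
Isochoric: V stays 12.8 L; P/T = const ⇒ T₂ = 746 K, P₂ = 1550 kPa.
W = 0 (no volume change).
ΔU = nCvΔT = 3.19×20.8×(746−315) = 28600 J.
Q = ΔU = 28600 J.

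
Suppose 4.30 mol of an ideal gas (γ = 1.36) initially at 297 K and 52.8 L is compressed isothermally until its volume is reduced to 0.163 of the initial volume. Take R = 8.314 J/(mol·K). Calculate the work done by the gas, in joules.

P₁ = nRT₁/V₁ = 4.30×8.314×297/52.8 = 201 kPa.
Isothermal: T stays 297 K; PV = const ⇒ V₂ = 8.61 L, P₂ = 1230 kPa.
W = nRT ln(V₂/V₁) = 4.30×8.314×297×ln(0.163) = -19300 J.

-19300 J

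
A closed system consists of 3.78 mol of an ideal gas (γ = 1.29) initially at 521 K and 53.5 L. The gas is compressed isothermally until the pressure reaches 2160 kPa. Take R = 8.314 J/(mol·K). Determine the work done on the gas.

P₁ = nRT₁/V₁ = 3.78×8.314×521/53.5 = 306 kPa.
Isothermal: T stays 521 K; PV = const ⇒ V₂ = 7.58 L, P₂ = 2160 kPa.
W = nRT ln(V₂/V₁) = 3.78×8.314×521×ln(0.142) = -32000 J.
Work done on the gas = −W_by = 32000 J.

32000 J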